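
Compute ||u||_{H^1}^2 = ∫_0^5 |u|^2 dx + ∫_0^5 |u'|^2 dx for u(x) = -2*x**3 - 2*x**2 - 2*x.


||u||_{H^1}^2 = 2231870/21

The H^1 norm (squared) on an interval (0, L) is
  ||u||_{H^1}^2 = ∫_0^L u(x)^2 dx + ∫_0^L u'(x)^2 dx.
Compute u'(x) = -6*x**2 - 4*x - 2.
Then u(x)^2 = 4*x**6 + 8*x**5 + 12*x**4 + 8*x**3 + 4*x**2 and u'(x)^2 = 36*x**4 + 48*x**3 + 40*x**2 + 16*x + 4.
Integrate each monomial from 0 to 5 using ∫_0^5 c·x^n dx = c·5^(n+1)/(n+1):
  ∫_0^5 u(x)^2 dx = ∫_0^5 (4*x^6 + 8*x^5 + 12*x^4 + 8*x^3 + 4*x^2) dx. Term by term:
    ∫_0^5 4*x^6 dx = 312500/7;  ∫_0^5 8*x^5 dx = 62500/3;  ∫_0^5 12*x^4 dx = 7500;
    ∫_0^5 8*x^3 dx = 1250;  ∫_0^5 4*x^2 dx = 500/3.
  Sum: 312500/7 + 62500/3 + 7500 + 1250 + 500/3 = 520750/7.
  ∫_0^5 u'(x)^2 dx = ∫_0^5 (36*x^4 + 48*x^3 + 40*x^2 + 16*x + 4) dx. Term by term:
    ∫_0^5 36*x^4 dx = 22500;  ∫_0^5 48*x^3 dx = 7500;  ∫_0^5 40*x^2 dx = 5000/3;
    ∫_0^5 16*x dx = 200;  ∫_0^5 4 dx = 20.
  Sum: 22500 + 7500 + 5000/3 + 200 + 20 = 95660/3.
Adding: ||u||_{H^1}^2 = 520750/7 + 95660/3 = 2231870/21.


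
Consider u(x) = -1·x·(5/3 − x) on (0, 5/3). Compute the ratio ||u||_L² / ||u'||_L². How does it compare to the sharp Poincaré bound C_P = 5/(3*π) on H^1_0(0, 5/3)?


||u||_L² / ||u'||_L² = sqrt(10)/6 < C_P = 5/(3*π).

u(x) = -1·x·(5/3 − x), so u'(x) = 2*x - 5/3.
u(x) = -1·x·(5/3 − x) vanishes at x = 0 and x = 5/3, so u ∈ H^1_0(0, 5/3). Differentiate via the product rule and integrate the resulting polynomials term by term.
  ∫_0^5/3 u² dx = ∫_0^5/3 (x^4 - 10*x^3/3 + 25*x^2/9) dx. Term by term:
    ∫_0^5/3 x^4 dx = 625/243;  ∫_0^5/3 -10*x^3/3 dx = -3125/486;  ∫_0^5/3 25*x^2/9 dx = 3125/729.
  Sum: 625/243 − 3125/486 + 3125/729 = 625/1458.
  ∫_0^5/3 (u')² dx = ∫_0^5/3 (4*x^2 - 20*x/3 + 25/9) dx. Term by term:
    ∫_0^5/3 4*x^2 dx = 500/81;  ∫_0^5/3 -20*x/3 dx = -250/27;  ∫_0^5/3 25/9 dx = 125/27.
  Sum: 500/81 − 250/27 + 125/27 = 125/81.
∫_0^5/3 u² dx = 625/1458, so ||u||_L² = 25*sqrt(2)/54.
∫_0^5/3 (u')² dx = 125/81, so ||u'||_L² = 5*sqrt(5)/9.
Ratio ||u||_L² / ||u'||_L² = sqrt(10)/6.
Sharp Poincaré constant on H^1_0(0, 5/3) is C_P = L/π = 5/(3*π), achieved by sin(3*π/5·x).
A polynomial bump cannot attain the sharp Poincaré constant (only the first sine eigenfunction does), so the ratio is strictly less than C_P, consistent with ||u||_L² ≤ C_P ||u'||_L².


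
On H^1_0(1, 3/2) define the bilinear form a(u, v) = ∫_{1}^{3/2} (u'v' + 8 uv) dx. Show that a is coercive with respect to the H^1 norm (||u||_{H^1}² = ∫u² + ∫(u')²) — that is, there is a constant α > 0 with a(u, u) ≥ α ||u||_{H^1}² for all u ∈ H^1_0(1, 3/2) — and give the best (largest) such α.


α = 1

Coercivity of a(·,·) on H^1_0(1, 3/2) means a(u, u) ≥ α ||u||_{H^1}² for every u ∈ H^1_0.
The interval has length L = 1/2, and Poincaré/coercivity depend only on L. Here a(u, u) = ∫(u')² + (8)·∫u².
Here c = 8 ≥ 1, so a(u,u) = ∫(u')² + c∫u² ≥ ∫(u')² + ∫u² = ||u||_{H^1}², i.e. α = 1 works. No larger α is possible: a(u,u) ≥ α||u||_{H^1}² means (1−α)∫(u')² ≥ (α−c)∫u², and for the modes u_n = sin(nπ(x−x₀)/L) (x₀ the left endpoint) one has ∫u_n²/∫(u_n')² = (L/(nπ))² → 0, so a(u_n,u_n)/||u_n||_{H^1}² → 1. Hence the optimal constant is α = 1.
Therefore α = 1.


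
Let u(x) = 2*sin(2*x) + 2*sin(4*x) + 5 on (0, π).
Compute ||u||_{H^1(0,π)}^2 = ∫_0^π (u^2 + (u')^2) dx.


||u||_{H^1(0,π)}^2 = 69*π

u'(x) = 4*cos(2*x) + 8*cos(4*x).
Expand u² and (u')² and integrate term by term on (0, π), using: for integers n ≥ 1, ∫_0^π sin²(nx) dx = ∫_0^π cos²(nx) dx = π/2; for n ≠ n', ∫_0^π sin(nx)sin(n'x) dx = ∫_0^π cos(nx)cos(n'x) dx = 0; and by product-to-sum, ∫_0^π sin(nx)cos(n'x) dx = ½∫_0^π [sin((n+n')x) + sin((n−n')x)] dx, which is 0 when n+n' is even and 2n/(n²−n'²) when n+n' is odd (it need not vanish on (0, π)). For the constant mode: ∫_0^π 1 dx = π, ∫_0^π cos(nx) dx = 0, ∫_0^π sin(nx) dx = (1−(−1)^n)/n.
  u² squared terms: (5)²·∫1 dx = 25·π = 25*π;  (2)²·∫sin(2x)² dx = 4·π/2 = 2*π;  (2)²·∫sin(4x)² dx = 4·π/2 = 2*π.
  u² cross terms: 2·(5)·(2)·∫1·sin(2x) dx = 20·(0) = 0;  2·(5)·(2)·∫1·sin(4x) dx = 20·(0) = 0;  2·(2)·(2)·∫sin(2x)·sin(4x) dx = 8·(0) = 0.
  So ∫_0^π u² dx = 25*π + 2*π + 2*π + 0 + 0 + 0 = 29*π.
  (u')² squared terms: (4)²·∫cos(2x)² dx = 16·π/2 = 8*π;  (8)²·∫cos(4x)² dx = 64·π/2 = 32*π.
  (u')² cross terms: 2·(4)·(8)·∫cos(2x)·cos(4x) dx = 64·(0) = 0.
  So ∫_0^π (u')² dx = 8*π + 32*π + 0 = 40*π.
||u||_{H^1}^2 = (29*π) + (40*π) = 69*π.


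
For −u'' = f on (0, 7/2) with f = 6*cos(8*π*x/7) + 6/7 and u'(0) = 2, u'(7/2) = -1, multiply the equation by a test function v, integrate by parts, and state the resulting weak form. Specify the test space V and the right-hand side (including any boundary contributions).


V = H^1(0, 7/2) (v unrestricted at boundary; u is determined up to an additive constant); weak form: ∫_0^7/2 u'v' dx = ∫_0^7/2 (6*cos(8*π*x/7) + 6/7) v dx − v(7/2) − 2·v(0) for all v ∈ V.

Multiply both sides by a test function v and integrate from 0 to 7/2:
  ∫_0^7/2 −u''(x) v(x) dx = ∫_0^7/2 f(x) v(x) dx.
Integrate the LHS by parts once:
  ∫_0^7/2 −u'' v dx = −[u'(x) v(x)]_0^7/2 + ∫_0^7/2 u'(x) v'(x) dx.
Thus ∫_0^7/2 u'(x) v'(x) dx = ∫_0^7/2 f(x) v(x) dx + [u'(x) v(x)]_0^7/2.
Choose V so that boundary terms are either known or forced to vanish.
u has inhomogeneous Neumann u'(0) = 2, u'(7/2) = -1. [u' v]_0^7/2 = (-1)·v(7/2) − (2)·v(0) = − v(7/2) − 2·v(0). Take V = H^1(0, 7/2); boundary term becomes part of RHS.
Weak formulation: find u (satisfying any essential BC) such that ∫_0^7/2 u'(x) v'(x) dx = ∫_0^7/2 f v dx − v(7/2) − 2·v(0) for all v ∈ V (Neumann data are natural BCs: they enter the RHS as boundary terms).
Substituting f(x) = 6*cos(8*π*x/7) + 6/7, the right-hand side is ∫_0^7/2 (6*cos(8*π*x/7) + 6/7) v dx − v(7/2) − 2·v(0).
Compatibility check (pure Neumann): taking v ≡ 1 ∈ V gives 0 = ∫_0^7/2 f dx + (-1) − (2), i.e. ∫_0^7/2 f dx must equal u'(0) − u'(7/2) = 3. Indeed ∫_0^7/2 (6*cos(8*π*x/7) + 6/7) dx = 3, so the data are compatible. The solution is then unique only up to an additive constant (fix it e.g. by requiring ∫_0^7/2 u dx = 0).


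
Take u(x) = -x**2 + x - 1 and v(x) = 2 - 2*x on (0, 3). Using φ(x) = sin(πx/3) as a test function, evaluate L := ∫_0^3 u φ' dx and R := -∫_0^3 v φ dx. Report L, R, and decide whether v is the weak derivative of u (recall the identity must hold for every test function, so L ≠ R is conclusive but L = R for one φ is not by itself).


LHS = 12/π, RHS = 6/π. No, v is not the weak derivative of u.

u(x) = -x**2 + x - 1, classical derivative u'(x) = 1 - 2*x.
φ(x) = sin(πx/3), so φ'(x) = π*cos(π*x/3)/3.
Note φ(0) = φ(3) = 0, so the boundary term u·φ vanishes.
LHS = ∫_0^3 u(x) φ'(x) dx = ∫_0^3 (-π*x^2*cos(π*x/3)/3 + π*x*cos(π*x/3)/3 - π*cos(π*x/3)/3) dx. Term by term:
  ∫_0^3 -π*cos(π*x/3)/3 dx = 0;  ∫_0^3 -π*x^2*cos(π*x/3)/3 dx = 18/π;  ∫_0^3 π*x*cos(π*x/3)/3 dx = -6/π.
Sum: 0 + 18/π − 6/π = 12/π.
So LHS = 12/π.
∫_0^3 v(x) φ(x) dx = ∫_0^3 (-2*x*sin(π*x/3) + 2*sin(π*x/3)) dx. Term by term:
  ∫_0^3 2*sin(π*x/3) dx = 12/π;  ∫_0^3 -2*x*sin(π*x/3) dx = -18/π.
Sum: 12/π − 18/π = -6/π.
So RHS = -∫_0^3 v(x) φ(x) dx = 6/π.
LHS − RHS = 6/π ≠ 0, so the identity fails.
(For a valid weak derivative the identity must hold for EVERY test function, in particular this one. The failure shows v is NOT the weak derivative of u.)
Correct weak derivative would be u'(x) = 1 - 2*x.


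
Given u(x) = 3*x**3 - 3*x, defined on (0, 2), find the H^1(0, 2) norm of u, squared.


||u||_{H^1}^2 = 16302/35

The H^1 norm (squared) on an interval (0, L) is
  ||u||_{H^1}^2 = ∫_0^L u(x)^2 dx + ∫_0^L u'(x)^2 dx.
Compute u'(x) = 9*x**2 - 3.
Then u(x)^2 = 9*x**6 - 18*x**4 + 9*x**2 and u'(x)^2 = 81*x**4 - 54*x**2 + 9.
Integrate each monomial from 0 to 2 using ∫_0^2 c·x^n dx = c·2^(n+1)/(n+1):
  ∫_0^2 u(x)^2 dx = ∫_0^2 (9*x^6 - 18*x^4 + 9*x^2) dx. Term by term:
    ∫_0^2 9*x^6 dx = 1152/7;  ∫_0^2 -18*x^4 dx = -576/5;  ∫_0^2 9*x^2 dx = 24.
  Sum: 1152/7 − 576/5 + 24 = 2568/35.
  ∫_0^2 u'(x)^2 dx = ∫_0^2 (81*x^4 - 54*x^2 + 9) dx. Term by term:
    ∫_0^2 81*x^4 dx = 2592/5;  ∫_0^2 -54*x^2 dx = -144;  ∫_0^2 9 dx = 18.
  Sum: 2592/5 − 144 + 18 = 1962/5.
Adding: ||u||_{H^1}^2 = 2568/35 + 1962/5 = 16302/35.


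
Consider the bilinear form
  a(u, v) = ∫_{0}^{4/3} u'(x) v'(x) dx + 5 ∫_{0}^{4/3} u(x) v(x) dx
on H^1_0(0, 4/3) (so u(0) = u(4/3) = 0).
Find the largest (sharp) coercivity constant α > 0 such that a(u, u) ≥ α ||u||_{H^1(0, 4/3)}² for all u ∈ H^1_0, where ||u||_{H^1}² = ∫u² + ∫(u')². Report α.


α = 1

Coercivity of a(·,·) on H^1_0(0, 4/3) means a(u, u) ≥ α ||u||_{H^1}² for every u ∈ H^1_0.
The interval has length L = 4/3, and Poincaré/coercivity depend only on L. Here a(u, u) = ∫(u')² + (5)·∫u².
Here c = 5 ≥ 1, so a(u,u) = ∫(u')² + c∫u² ≥ ∫(u')² + ∫u² = ||u||_{H^1}², i.e. α = 1 works. No larger α is possible: a(u,u) ≥ α||u||_{H^1}² means (1−α)∫(u')² ≥ (α−c)∫u², and for the modes u_n = sin(nπ(x−x₀)/L) (x₀ the left endpoint) one has ∫u_n²/∫(u_n')² = (L/(nπ))² → 0, so a(u_n,u_n)/||u_n||_{H^1}² → 1. Hence the optimal constant is α = 1.
Therefore α = 1.


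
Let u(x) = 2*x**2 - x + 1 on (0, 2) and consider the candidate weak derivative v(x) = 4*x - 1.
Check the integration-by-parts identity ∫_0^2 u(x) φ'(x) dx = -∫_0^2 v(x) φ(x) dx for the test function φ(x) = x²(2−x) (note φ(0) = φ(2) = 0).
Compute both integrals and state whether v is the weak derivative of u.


LHS = -76/15, RHS = -76/15. Yes, v = u' weakly.

u(x) = 2*x**2 - x + 1, classical derivative u'(x) = 4*x - 1.
φ(x) = x²(2−x), so φ'(x) = x*(4 - 3*x).
Note φ(0) = φ(2) = 0, so the boundary term u·φ vanishes.
LHS = ∫_0^2 u(x) φ'(x) dx = ∫_0^2 (-6*x^4 + 11*x^3 - 7*x^2 + 4*x) dx. Term by term:
  ∫_0^2 -6*x^4 dx = -192/5;  ∫_0^2 11*x^3 dx = 44;  ∫_0^2 -7*x^2 dx = -56/3;
  ∫_0^2 4*x dx = 8.
Sum: -192/5 + 44 − 56/3 + 8 = -76/15.
So LHS = -76/15.
∫_0^2 v(x) φ(x) dx = ∫_0^2 (-4*x^4 + 9*x^3 - 2*x^2) dx. Term by term:
  ∫_0^2 -4*x^4 dx = -128/5;  ∫_0^2 9*x^3 dx = 36;  ∫_0^2 -2*x^2 dx = -16/3.
Sum: -128/5 + 36 − 16/3 = 76/15.
So RHS = -∫_0^2 v(x) φ(x) dx = -76/15.
LHS = RHS, so the identity holds for this test φ.
Moreover u is smooth here and v(x) = u'(x) = 4*x - 1 pointwise, so the identity holds for every test function. Hence v is the weak derivative of u.


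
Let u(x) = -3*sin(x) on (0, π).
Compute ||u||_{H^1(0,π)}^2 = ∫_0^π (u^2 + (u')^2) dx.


||u||_{H^1(0,π)}^2 = 9*π

u'(x) = -3*cos(x).
Expand u² and (u')² and integrate term by term on (0, π), using: for integers n ≥ 1, ∫_0^π sin²(nx) dx = ∫_0^π cos²(nx) dx = π/2; for n ≠ n', ∫_0^π sin(nx)sin(n'x) dx = ∫_0^π cos(nx)cos(n'x) dx = 0; and by product-to-sum, ∫_0^π sin(nx)cos(n'x) dx = ½∫_0^π [sin((n+n')x) + sin((n−n')x)] dx, which is 0 when n+n' is even and 2n/(n²−n'²) when n+n' is odd (it need not vanish on (0, π)).
  u² squared terms: (-3)²·∫sin(x)² dx = 9·π/2 = 9*π/2.
  So ∫_0^π u² dx = 9*π/2.
  (u')² squared terms: (-3)²·∫cos(x)² dx = 9·π/2 = 9*π/2.
  So ∫_0^π (u')² dx = 9*π/2.
||u||_{H^1}^2 = (9*π/2) + (9*π/2) = 9*π.


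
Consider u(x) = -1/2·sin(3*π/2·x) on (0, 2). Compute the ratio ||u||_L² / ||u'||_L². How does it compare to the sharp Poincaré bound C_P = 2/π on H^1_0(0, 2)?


||u||_L² / ||u'||_L² = 2/(3*π) < C_P = 2/π.

u(x) = -1/2·sin(3*π/2·x), so u'(x) = -3*π*cos(3*π*x/2)/4.
Writing u(x) = A·sin(kπx/L) with A = -1/2 and k = 3, use ∫_0^L sin²(kπx/L) dx = L/2 and ∫_0^L cos²(kπx/L) dx = L/2.
u² = 1/4·sin²(3*π/2·x) and (u')² = 9*π^2/16·cos²(3*π/2·x), and each of sin², cos² integrates to L/2 = 1 over (0, 2).
∫_0^2 u² dx = 1/4, so ||u||_L² = 1/2.
∫_0^2 (u')² dx = 9*π^2/16, so ||u'||_L² = 3*π/4.
Ratio ||u||_L² / ||u'||_L² = 2/(3*π).
Sharp Poincaré constant on H^1_0(0, 2) is C_P = L/π = 2/π, achieved by sin(π/2·x).
This is the k = 3 harmonic; the ratio L/(kπ) is strictly less than C_P = L/π, consistent with the sharp inequality ||u||_L² ≤ C_P ||u'||_L².


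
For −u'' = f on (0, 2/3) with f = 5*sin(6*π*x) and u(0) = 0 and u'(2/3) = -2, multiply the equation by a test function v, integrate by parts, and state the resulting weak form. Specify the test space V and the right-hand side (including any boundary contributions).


V = {v ∈ H^1(0, 2/3) : v(0) = 0} (test functions vanish at x = 0 where u is specified); weak form: ∫_0^2/3 u'v' dx = ∫_0^2/3 (5*sin(6*π*x)) v dx − 2·v(2/3) for all v ∈ V.

Multiply both sides by a test function v and integrate from 0 to 2/3:
  ∫_0^2/3 −u''(x) v(x) dx = ∫_0^2/3 f(x) v(x) dx.
Integrate the LHS by parts once:
  ∫_0^2/3 −u'' v dx = −[u'(x) v(x)]_0^2/3 + ∫_0^2/3 u'(x) v'(x) dx.
Thus ∫_0^2/3 u'(x) v'(x) dx = ∫_0^2/3 f(x) v(x) dx + [u'(x) v(x)]_0^2/3.
Choose V so that boundary terms are either known or forced to vanish.
Mixed BC: u(0) = 0 (Dirichlet) and u'(2/3) = -2 (Neumann). Define V = {v ∈ H^1(0, 2/3) : v(0) = 0}. Then [u' v]_0^2/3 = u'(2/3)·v(2/3) − u'(0)·0 = − 2·v(2/3).
Weak formulation: find u (satisfying any essential BC) such that ∫_0^2/3 u'(x) v'(x) dx = ∫_0^2/3 f v dx − 2·v(2/3) for all v ∈ V (Dirichlet at 0 absorbed into V; Neumann datum at x = 2/3 contributes the boundary term).
Substituting f(x) = 5*sin(6*π*x), the right-hand side is ∫_0^2/3 (5*sin(6*π*x)) v dx − 2·v(2/3).


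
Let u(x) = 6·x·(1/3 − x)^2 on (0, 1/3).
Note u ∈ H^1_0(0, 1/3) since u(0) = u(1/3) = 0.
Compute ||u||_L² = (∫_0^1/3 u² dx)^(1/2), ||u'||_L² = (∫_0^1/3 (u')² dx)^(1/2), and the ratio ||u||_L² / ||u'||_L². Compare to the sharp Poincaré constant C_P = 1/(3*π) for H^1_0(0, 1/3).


||u||_L² / ||u'||_L² = sqrt(14)/42 < C_P = 1/(3*π).

u(x) = 6·x·(1/3 − x)^2, so u'(x) = 2*(x - 1/3)*(9*x - 1).
u(x) = 6·x·(1/3 − x)^2 vanishes at x = 0 and x = 1/3, so u ∈ H^1_0(0, 1/3). Differentiate via the product rule and integrate the resulting polynomials term by term.
  ∫_0^1/3 u² dx = ∫_0^1/3 (36*x^6 - 48*x^5 + 24*x^4 - 16*x^3/3 + 4*x^2/9) dx. Term by term:
    ∫_0^1/3 36*x^6 dx = 4/1701;  ∫_0^1/3 -48*x^5 dx = -8/729;  ∫_0^1/3 24*x^4 dx = 8/405;
    ∫_0^1/3 -16*x^3/3 dx = -4/243;  ∫_0^1/3 4*x^2/9 dx = 4/729.
  Sum: 4/1701 − 8/729 + 8/405 − 4/243 + 4/729 = 4/25515.
  ∫_0^1/3 (u')² dx = ∫_0^1/3 (324*x^4 - 288*x^3 + 88*x^2 - 32*x/3 + 4/9) dx. Term by term:
    ∫_0^1/3 324*x^4 dx = 4/15;  ∫_0^1/3 -288*x^3 dx = -8/9;  ∫_0^1/3 88*x^2 dx = 88/81;
    ∫_0^1/3 -32*x/3 dx = -16/27;  ∫_0^1/3 4/9 dx = 4/27.
  Sum: 4/15 − 8/9 + 88/81 − 16/27 + 4/27 = 8/405.
∫_0^1/3 u² dx = 4/25515, so ||u||_L² = 2*sqrt(35)/945.
∫_0^1/3 (u')² dx = 8/405, so ||u'||_L² = 2*sqrt(10)/45.
Ratio ||u||_L² / ||u'||_L² = sqrt(14)/42.
Sharp Poincaré constant on H^1_0(0, 1/3) is C_P = L/π = 1/(3*π), achieved by sin(3*π·x).
A polynomial bump cannot attain the sharp Poincaré constant (only the first sine eigenfunction does), so the ratio is strictly less than C_P, consistent with ||u||_L² ≤ C_P ||u'||_L².


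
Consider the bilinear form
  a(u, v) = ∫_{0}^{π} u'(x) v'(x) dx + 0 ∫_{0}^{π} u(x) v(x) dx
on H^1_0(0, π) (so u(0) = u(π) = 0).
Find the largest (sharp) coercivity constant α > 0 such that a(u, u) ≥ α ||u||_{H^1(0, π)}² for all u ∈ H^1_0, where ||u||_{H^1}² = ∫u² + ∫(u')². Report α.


α = 1/2

Coercivity of a(·,·) on H^1_0(0, π) means a(u, u) ≥ α ||u||_{H^1}² for every u ∈ H^1_0.
The interval has length L = π, and Poincaré/coercivity depend only on L. Here a(u, u) = ∫(u')² + (0)·∫u².
Here c = 0, so a(u,u) = ∫(u')² alone. The condition a(u,u) ≥ α||u||_{H^1}² reads (1−α)∫(u')² ≥ (α−c)∫u². Any admissible α is ≤ 1 (rapidly oscillating u have ∫u²/∫(u')² → 0), and α = 1 would force 0 ≥ (1−c)∫u², impossible since c < 1; so 1−α > 0. By the sharp Poincaré inequality on H^1_0 of an interval of length L, ∫(u')² ≥ (π/L)²∫u² with equality for the first sine mode sin(π(x−x₀)/L) (x₀ the left endpoint), so the inequality holds for all u iff (1−α)(π/L)² ≥ α − c, i.e. α ≤ ((π/L)² + c)/((π/L)² + 1) = (1 + c(L/π)²)/(1 + (L/π)²). (Direct route, valid since c ≤ 0: Poincaré gives c∫u² ≥ c(L/π)²∫(u')², so a(u,u) ≥ (1 + c(L/π)²)∫(u')², while ||u||_{H^1}² ≤ (1 + (L/π)²)∫(u')²; dividing yields the same α.) With (π/L)² = 1 and c = 0, the largest admissible constant is α = ((π/L)² + c)/((π/L)² + 1).
Simplifying, α = 1/2.


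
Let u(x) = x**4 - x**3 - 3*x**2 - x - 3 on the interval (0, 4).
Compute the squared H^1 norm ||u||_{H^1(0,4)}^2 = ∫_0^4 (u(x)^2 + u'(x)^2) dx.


||u||_{H^1}^2 = 6904232/315

The H^1 norm (squared) on an interval (0, L) is
  ||u||_{H^1}^2 = ∫_0^L u(x)^2 dx + ∫_0^L u'(x)^2 dx.
Compute u'(x) = 4*x**3 - 3*x**2 - 6*x - 1.
Then u(x)^2 = x**8 - 2*x**7 - 5*x**6 + 4*x**5 + 5*x**4 + 12*x**3 + 19*x**2 + 6*x + 9 and u'(x)^2 = 16*x**6 - 24*x**5 - 39*x**4 + 28*x**3 + 42*x**2 + 12*x + 1.
Integrate each monomial from 0 to 4 using ∫_0^4 c·x^n dx = c·4^(n+1)/(n+1):
  ∫_0^4 u(x)^2 dx = ∫_0^4 (x^8 - 2*x^7 - 5*x^6 + 4*x^5 + 5*x^4 + 12*x^3 + 19*x^2 + 6*x + 9) dx. Term by term:
    ∫_0^4 x^8 dx = 262144/9;  ∫_0^4 -2*x^7 dx = -16384;  ∫_0^4 -5*x^6 dx = -81920/7;
    ∫_0^4 4*x^5 dx = 8192/3;  ∫_0^4 5*x^4 dx = 1024;  ∫_0^4 12*x^3 dx = 768;
    ∫_0^4 19*x^2 dx = 1216/3;  ∫_0^4 6*x dx = 48;  ∫_0^4 9 dx = 36.
  Sum: 262144/9 − 16384 − 81920/7 + 8192/3 + 1024 + 768 + 1216/3 + 48 + 36 = 381292/63.
  ∫_0^4 u'(x)^2 dx = ∫_0^4 (16*x^6 - 24*x^5 - 39*x^4 + 28*x^3 + 42*x^2 + 12*x + 1) dx. Term by term:
    ∫_0^4 16*x^6 dx = 262144/7;  ∫_0^4 -24*x^5 dx = -16384;  ∫_0^4 -39*x^4 dx = -39936/5;
    ∫_0^4 28*x^3 dx = 1792;  ∫_0^4 42*x^2 dx = 896;  ∫_0^4 12*x dx = 96;
    ∫_0^4 1 dx = 4.
  Sum: 262144/7 − 16384 − 39936/5 + 1792 + 896 + 96 + 4 = 555308/35.
Adding: ||u||_{H^1}^2 = 381292/63 + 555308/35 = 6904232/315.


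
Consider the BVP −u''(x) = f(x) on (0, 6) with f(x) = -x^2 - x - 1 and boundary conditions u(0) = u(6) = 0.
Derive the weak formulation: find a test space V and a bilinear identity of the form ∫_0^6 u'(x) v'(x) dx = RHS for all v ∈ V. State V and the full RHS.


V = H^1_0(0, 6) (so v(0) = v(6) = 0); weak form: ∫_0^6 u'v' dx = ∫_0^6 (-x^2 - x - 1) v dx for all v ∈ V.

Multiply both sides by a test function v and integrate from 0 to 6:
  ∫_0^6 −u''(x) v(x) dx = ∫_0^6 f(x) v(x) dx.
Integrate the LHS by parts once:
  ∫_0^6 −u'' v dx = −[u'(x) v(x)]_0^6 + ∫_0^6 u'(x) v'(x) dx.
Thus ∫_0^6 u'(x) v'(x) dx = ∫_0^6 f(x) v(x) dx + [u'(x) v(x)]_0^6.
Choose V so that boundary terms are either known or forced to vanish.
u is Dirichlet: u(0) = u(6) = 0. Let V = H^1_0(0, 6); then v(0) = v(6) = 0, and [u' v]_0^6 = 0.
Weak formulation: find u (satisfying any essential BC) such that ∫_0^6 u'(x) v'(x) dx = ∫_0^6 f v dx for all v ∈ V.
Substituting f(x) = -x^2 - x - 1, the right-hand side is ∫_0^6 (-x^2 - x - 1) v dx.


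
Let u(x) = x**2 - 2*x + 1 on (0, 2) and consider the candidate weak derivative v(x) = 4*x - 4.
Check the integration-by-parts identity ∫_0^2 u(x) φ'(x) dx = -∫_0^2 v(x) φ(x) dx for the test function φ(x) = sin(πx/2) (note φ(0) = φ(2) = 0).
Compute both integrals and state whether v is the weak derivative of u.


LHS = 0, RHS = 0. No, v is not the weak derivative of u.

u(x) = x**2 - 2*x + 1, classical derivative u'(x) = 2*x - 2.
φ(x) = sin(πx/2), so φ'(x) = π*cos(π*x/2)/2.
Note φ(0) = φ(2) = 0, so the boundary term u·φ vanishes.
LHS = ∫_0^2 u(x) φ'(x) dx = ∫_0^2 (π*x^2*cos(π*x/2)/2 - π*x*cos(π*x/2) + π*cos(π*x/2)/2) dx. Term by term:
  ∫_0^2 π*cos(π*x/2)/2 dx = 0;  ∫_0^2 π*x^2*cos(π*x/2)/2 dx = -8/π;  ∫_0^2 -π*x*cos(π*x/2) dx = 8/π.
Sum: 0 − 8/π + 8/π = 0.
So LHS = 0.
∫_0^2 v(x) φ(x) dx = ∫_0^2 (4*x*sin(π*x/2) - 4*sin(π*x/2)) dx. Term by term:
  ∫_0^2 -4*sin(π*x/2) dx = -16/π;  ∫_0^2 4*x*sin(π*x/2) dx = 16/π.
Sum: -16/π + 16/π = 0.
So RHS = -∫_0^2 v(x) φ(x) dx = 0.
LHS = RHS, so the identity holds for this particular φ. But this is necessary, not sufficient: a weak derivative must satisfy the identity for EVERY test function in C_c^∞(0, 2).
Here u is smooth, so its weak derivative equals its classical derivative u'(x) = 2*x - 2. Since v(x) = 4*x - 4 ≠ u'(x), v is NOT the weak derivative of u — the agreement for this single φ is a coincidence (the difference v − u' happens to be L²-orthogonal to this φ).


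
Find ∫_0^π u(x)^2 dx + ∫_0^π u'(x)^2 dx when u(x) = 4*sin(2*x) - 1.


||u||_{H^1(0,π)}^2 = 41*π

u'(x) = 8*cos(2*x).
Expand u² and (u')² and integrate term by term on (0, π), using: for integers n ≥ 1, ∫_0^π sin²(nx) dx = ∫_0^π cos²(nx) dx = π/2; for n ≠ n', ∫_0^π sin(nx)sin(n'x) dx = ∫_0^π cos(nx)cos(n'x) dx = 0; and by product-to-sum, ∫_0^π sin(nx)cos(n'x) dx = ½∫_0^π [sin((n+n')x) + sin((n−n')x)] dx, which is 0 when n+n' is even and 2n/(n²−n'²) when n+n' is odd (it need not vanish on (0, π)). For the constant mode: ∫_0^π 1 dx = π, ∫_0^π cos(nx) dx = 0, ∫_0^π sin(nx) dx = (1−(−1)^n)/n.
  u² squared terms: (-1)²·∫1 dx = 1·π = π;  (4)²·∫sin(2x)² dx = 16·π/2 = 8*π.
  u² cross terms: 2·(-1)·(4)·∫1·sin(2x) dx = -8·(0) = 0.
  So ∫_0^π u² dx = π + 8*π + 0 = 9*π.
  (u')² squared terms: (8)²·∫cos(2x)² dx = 64·π/2 = 32*π.
  So ∫_0^π (u')² dx = 32*π.
||u||_{H^1}^2 = (9*π) + (32*π) = 41*π.


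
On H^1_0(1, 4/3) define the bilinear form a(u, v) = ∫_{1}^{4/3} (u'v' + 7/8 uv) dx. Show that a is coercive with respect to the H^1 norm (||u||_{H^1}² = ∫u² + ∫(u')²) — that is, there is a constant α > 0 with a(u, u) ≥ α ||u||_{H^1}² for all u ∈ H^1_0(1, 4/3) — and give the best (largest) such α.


α = (7 + 72*π^2)/(8*(1 + 9*π^2))

Coercivity of a(·,·) on H^1_0(1, 4/3) means a(u, u) ≥ α ||u||_{H^1}² for every u ∈ H^1_0.
The interval has length L = 1/3, and Poincaré/coercivity depend only on L. Here a(u, u) = ∫(u')² + (7/8)·∫u².
Here 0 < c = 7/8 < 1. The condition a(u,u) ≥ α||u||_{H^1}² reads (1−α)∫(u')² ≥ (α−c)∫u². Any admissible α is ≤ 1 (rapidly oscillating u have ∫u²/∫(u')² → 0), and α = 1 would force 0 ≥ (1−c)∫u², impossible since c < 1; so 1−α > 0. By the sharp Poincaré inequality on H^1_0 of an interval of length L, ∫(u')² ≥ (π/L)²∫u² with equality for the first sine mode sin(π(x−x₀)/L) (x₀ the left endpoint), so the inequality holds for all u iff (1−α)(π/L)² ≥ α − c, i.e. α ≤ ((π/L)² + c)/((π/L)² + 1) = (1 + c(L/π)²)/(1 + (L/π)²). With (π/L)² = 9*π^2 and c = 7/8, the largest admissible constant is α = ((π/L)² + c)/((π/L)² + 1).
Simplifying, α = (7 + 72*π^2)/(8*(1 + 9*π^2)).


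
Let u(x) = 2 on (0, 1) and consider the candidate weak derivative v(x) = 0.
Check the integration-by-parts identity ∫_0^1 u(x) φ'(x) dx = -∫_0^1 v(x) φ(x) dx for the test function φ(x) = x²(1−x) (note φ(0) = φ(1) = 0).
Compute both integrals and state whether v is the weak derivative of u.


LHS = 0, RHS = 0. Yes, v = u' weakly.

u(x) = 2, classical derivative u'(x) = 0.
φ(x) = x²(1−x), so φ'(x) = x*(2 - 3*x).
Note φ(0) = φ(1) = 0, so the boundary term u·φ vanishes.
LHS = ∫_0^1 u(x) φ'(x) dx = ∫_0^1 (-6*x^2 + 4*x) dx. Term by term:
  ∫_0^1 -6*x^2 dx = -2;  ∫_0^1 4*x dx = 2.
Sum: -2 + 2 = 0.
So LHS = 0.
∫_0^1 v(x) φ(x) dx = ∫_0^1 (0) dx. Term by term:
  ∫_0^1 0 dx = 0.
So RHS = -∫_0^1 v(x) φ(x) dx = 0.
LHS = RHS, so the identity holds for this test φ.
Moreover u is smooth here and v(x) = u'(x) = 0 pointwise, so the identity holds for every test function. Hence v is the weak derivative of u.


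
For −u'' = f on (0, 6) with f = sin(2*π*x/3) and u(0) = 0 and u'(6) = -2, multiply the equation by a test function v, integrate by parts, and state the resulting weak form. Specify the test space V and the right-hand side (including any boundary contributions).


V = {v ∈ H^1(0, 6) : v(0) = 0} (test functions vanish at x = 0 where u is specified); weak form: ∫_0^6 u'v' dx = ∫_0^6 (sin(2*π*x/3)) v dx − 2·v(6) for all v ∈ V.

Multiply both sides by a test function v and integrate from 0 to 6:
  ∫_0^6 −u''(x) v(x) dx = ∫_0^6 f(x) v(x) dx.
Integrate the LHS by parts once:
  ∫_0^6 −u'' v dx = −[u'(x) v(x)]_0^6 + ∫_0^6 u'(x) v'(x) dx.
Thus ∫_0^6 u'(x) v'(x) dx = ∫_0^6 f(x) v(x) dx + [u'(x) v(x)]_0^6.
Choose V so that boundary terms are either known or forced to vanish.
Mixed BC: u(0) = 0 (Dirichlet) and u'(6) = -2 (Neumann). Define V = {v ∈ H^1(0, 6) : v(0) = 0}. Then [u' v]_0^6 = u'(6)·v(6) − u'(0)·0 = − 2·v(6).
Weak formulation: find u (satisfying any essential BC) such that ∫_0^6 u'(x) v'(x) dx = ∫_0^6 f v dx − 2·v(6) for all v ∈ V (Dirichlet at 0 absorbed into V; Neumann datum at x = 6 contributes the boundary term).
Substituting f(x) = sin(2*π*x/3), the right-hand side is ∫_0^6 (sin(2*π*x/3)) v dx − 2·v(6).


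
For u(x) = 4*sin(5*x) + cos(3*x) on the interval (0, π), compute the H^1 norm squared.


||u||_{H^1(0,π)}^2 = 213*π

u'(x) = -3*sin(3*x) + 20*cos(5*x).
Expand u² and (u')² and integrate term by term on (0, π), using: for integers n ≥ 1, ∫_0^π sin²(nx) dx = ∫_0^π cos²(nx) dx = π/2; for n ≠ n', ∫_0^π sin(nx)sin(n'x) dx = ∫_0^π cos(nx)cos(n'x) dx = 0; and by product-to-sum, ∫_0^π sin(nx)cos(n'x) dx = ½∫_0^π [sin((n+n')x) + sin((n−n')x)] dx, which is 0 when n+n' is even and 2n/(n²−n'²) when n+n' is odd (it need not vanish on (0, π)).
  u² squared terms: (4)²·∫sin(5x)² dx = 16·π/2 = 8*π;  (1)²·∫cos(3x)² dx = 1·π/2 = π/2.
  u² cross terms: 2·(4)·(1)·∫sin(5x)·cos(3x) dx = 8·(0) = 0.
  So ∫_0^π u² dx = 8*π + π/2 + 0 = 17*π/2.
  (u')² squared terms: (-3)²·∫sin(3x)² dx = 9·π/2 = 9*π/2;  (20)²·∫cos(5x)² dx = 400·π/2 = 200*π.
  (u')² cross terms: 2·(-3)·(20)·∫sin(3x)·cos(5x) dx = -120·(0) = 0.
  So ∫_0^π (u')² dx = 9*π/2 + 200*π + 0 = 409*π/2.
||u||_{H^1}^2 = (17*π/2) + (409*π/2) = 213*π.


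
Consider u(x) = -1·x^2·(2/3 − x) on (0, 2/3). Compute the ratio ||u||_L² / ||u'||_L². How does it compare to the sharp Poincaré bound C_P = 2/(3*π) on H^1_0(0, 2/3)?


||u||_L² / ||u'||_L² = sqrt(14)/21 < C_P = 2/(3*π).

u(x) = -1·x^2·(2/3 − x), so u'(x) = x*(9*x - 4)/3.
u(x) = -1·x^2·(2/3 − x) vanishes at x = 0 and x = 2/3, so u ∈ H^1_0(0, 2/3). Differentiate via the product rule and integrate the resulting polynomials term by term.
  ∫_0^2/3 u² dx = ∫_0^2/3 (x^6 - 4*x^5/3 + 4*x^4/9) dx. Term by term:
    ∫_0^2/3 x^6 dx = 128/15309;  ∫_0^2/3 -4*x^5/3 dx = -128/6561;  ∫_0^2/3 4*x^4/9 dx = 128/10935.
  Sum: 128/15309 − 128/6561 + 128/10935 = 128/229635.
  ∫_0^2/3 (u')² dx = ∫_0^2/3 (9*x^4 - 8*x^3 + 16*x^2/9) dx. Term by term:
    ∫_0^2/3 9*x^4 dx = 32/135;  ∫_0^2/3 -8*x^3 dx = -32/81;  ∫_0^2/3 16*x^2/9 dx = 128/729.
  Sum: 32/135 − 32/81 + 128/729 = 64/3645.
∫_0^2/3 u² dx = 128/229635, so ||u||_L² = 8*sqrt(70)/2835.
∫_0^2/3 (u')² dx = 64/3645, so ||u'||_L² = 8*sqrt(5)/135.
Ratio ||u||_L² / ||u'||_L² = sqrt(14)/21.
Sharp Poincaré constant on H^1_0(0, 2/3) is C_P = L/π = 2/(3*π), achieved by sin(3*π/2·x).
A polynomial bump cannot attain the sharp Poincaré constant (only the first sine eigenfunction does), so the ratio is strictly less than C_P, consistent with ||u||_L² ≤ C_P ||u'||_L².


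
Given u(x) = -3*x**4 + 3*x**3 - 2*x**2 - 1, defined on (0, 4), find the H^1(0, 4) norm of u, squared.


||u||_{H^1}^2 = 39791908/105

The H^1 norm (squared) on an interval (0, L) is
  ||u||_{H^1}^2 = ∫_0^L u(x)^2 dx + ∫_0^L u'(x)^2 dx.
Compute u'(x) = -12*x**3 + 9*x**2 - 4*x.
Then u(x)^2 = 9*x**8 - 18*x**7 + 21*x**6 - 12*x**5 + 10*x**4 - 6*x**3 + 4*x**2 + 1 and u'(x)^2 = 144*x**6 - 216*x**5 + 177*x**4 - 72*x**3 + 16*x**2.
Integrate each monomial from 0 to 4 using ∫_0^4 c·x^n dx = c·4^(n+1)/(n+1):
  ∫_0^4 u(x)^2 dx = ∫_0^4 (9*x^8 - 18*x^7 + 21*x^6 - 12*x^5 + 10*x^4 - 6*x^3 + 4*x^2 + 1) dx. Term by term:
    ∫_0^4 9*x^8 dx = 262144;  ∫_0^4 -18*x^7 dx = -147456;  ∫_0^4 21*x^6 dx = 49152;
    ∫_0^4 -12*x^5 dx = -8192;  ∫_0^4 10*x^4 dx = 2048;  ∫_0^4 -6*x^3 dx = -384;
    ∫_0^4 4*x^2 dx = 256/3;  ∫_0^4 1 dx = 4.
  Sum: 262144 − 147456 + 49152 − 8192 + 2048 − 384 + 256/3 + 4 = 472204/3.
  ∫_0^4 u'(x)^2 dx = ∫_0^4 (144*x^6 - 216*x^5 + 177*x^4 - 72*x^3 + 16*x^2) dx. Term by term:
    ∫_0^4 144*x^6 dx = 2359296/7;  ∫_0^4 -216*x^5 dx = -147456;  ∫_0^4 177*x^4 dx = 181248/5;
    ∫_0^4 -72*x^3 dx = -4608;  ∫_0^4 16*x^2 dx = 1024/3.
  Sum: 2359296/7 − 147456 + 181248/5 − 4608 + 1024/3 = 23264768/105.
Adding: ||u||_{H^1}^2 = 472204/3 + 23264768/105 = 39791908/105.


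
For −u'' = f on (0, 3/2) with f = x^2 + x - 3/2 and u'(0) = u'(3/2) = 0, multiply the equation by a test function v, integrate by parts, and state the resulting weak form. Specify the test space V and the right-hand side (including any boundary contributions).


V = H^1(0, 3/2) (no boundary constraint on v; u is determined up to an additive constant); weak form: ∫_0^3/2 u'v' dx = ∫_0^3/2 (x^2 + x - 3/2) v dx for all v ∈ V.

Multiply both sides by a test function v and integrate from 0 to 3/2:
  ∫_0^3/2 −u''(x) v(x) dx = ∫_0^3/2 f(x) v(x) dx.
Integrate the LHS by parts once:
  ∫_0^3/2 −u'' v dx = −[u'(x) v(x)]_0^3/2 + ∫_0^3/2 u'(x) v'(x) dx.
Thus ∫_0^3/2 u'(x) v'(x) dx = ∫_0^3/2 f(x) v(x) dx + [u'(x) v(x)]_0^3/2.
Choose V so that boundary terms are either known or forced to vanish.
u has homogeneous Neumann: u'(0) = u'(3/2) = 0. So [u' v]_0^3/2 = 0·v(3/2) − 0·v(0) = 0 for any v; take V = H^1(0, 3/2).
Weak formulation: find u (satisfying any essential BC) such that ∫_0^3/2 u'(x) v'(x) dx = ∫_0^3/2 f v dx for all v ∈ V (homogeneous Neumann, so boundary terms vanish).
Substituting f(x) = x^2 + x - 3/2, the right-hand side is ∫_0^3/2 (x^2 + x - 3/2) v dx.
Compatibility check (pure Neumann): taking v ≡ 1 ∈ V gives 0 = ∫_0^3/2 f dx + (0) − (0), i.e. ∫_0^3/2 f dx must equal u'(0) − u'(3/2) = 0. Indeed ∫_0^3/2 (x^2 + x - 3/2) dx = 0, so the data are compatible. The solution is then unique only up to an additive constant (fix it e.g. by requiring ∫_0^3/2 u dx = 0).


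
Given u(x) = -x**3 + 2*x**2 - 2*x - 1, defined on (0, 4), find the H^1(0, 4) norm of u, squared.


||u||_{H^1}^2 = 177748/105

The H^1 norm (squared) on an interval (0, L) is
  ||u||_{H^1}^2 = ∫_0^L u(x)^2 dx + ∫_0^L u'(x)^2 dx.
Compute u'(x) = -3*x**2 + 4*x - 2.
Then u(x)^2 = x**6 - 4*x**5 + 8*x**4 - 6*x**3 + 4*x + 1 and u'(x)^2 = 9*x**4 - 24*x**3 + 28*x**2 - 16*x + 4.
Integrate each monomial from 0 to 4 using ∫_0^4 c·x^n dx = c·4^(n+1)/(n+1):
  ∫_0^4 u(x)^2 dx = ∫_0^4 (x^6 - 4*x^5 + 8*x^4 - 6*x^3 + 4*x + 1) dx. Term by term:
    ∫_0^4 x^6 dx = 16384/7;  ∫_0^4 -4*x^5 dx = -8192/3;  ∫_0^4 8*x^4 dx = 8192/5;
    ∫_0^4 -6*x^3 dx = -384;  ∫_0^4 4*x dx = 32;  ∫_0^4 1 dx = 4.
  Sum: 16384/7 − 8192/3 + 8192/5 − 384 + 32 + 4 = 94532/105.
  ∫_0^4 u'(x)^2 dx = ∫_0^4 (9*x^4 - 24*x^3 + 28*x^2 - 16*x + 4) dx. Term by term:
    ∫_0^4 9*x^4 dx = 9216/5;  ∫_0^4 -24*x^3 dx = -1536;  ∫_0^4 28*x^2 dx = 1792/3;
    ∫_0^4 -16*x dx = -128;  ∫_0^4 4 dx = 16.
  Sum: 9216/5 − 1536 + 1792/3 − 128 + 16 = 11888/15.
Adding: ||u||_{H^1}^2 = 94532/105 + 11888/15 = 177748/105.


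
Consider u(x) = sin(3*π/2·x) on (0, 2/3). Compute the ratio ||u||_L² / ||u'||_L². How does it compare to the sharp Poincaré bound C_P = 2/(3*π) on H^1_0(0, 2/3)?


||u||_L² / ||u'||_L² = 2/(3*π) = C_P.

u(x) = sin(3*π/2·x), so u'(x) = 3*π*cos(3*π*x/2)/2.
Writing u(x) = A·sin(kπx/L) with A = 1 and k = 1, use ∫_0^L sin²(kπx/L) dx = L/2 and ∫_0^L cos²(kπx/L) dx = L/2.
u² = 1·sin²(3*π/2·x) and (u')² = 9*π^2/4·cos²(3*π/2·x), and each of sin², cos² integrates to L/2 = 1/3 over (0, 2/3).
∫_0^2/3 u² dx = 1/3, so ||u||_L² = sqrt(3)/3.
∫_0^2/3 (u')² dx = 3*π^2/4, so ||u'||_L² = sqrt(3)*π/2.
Ratio ||u||_L² / ||u'||_L² = 2/(3*π).
Sharp Poincaré constant on H^1_0(0, 2/3) is C_P = L/π = 2/(3*π), achieved by sin(3*π/2·x).
This is the k = 1 eigenfunction (up to amplitude), so the ratio equals the sharp Poincaré constant exactly.


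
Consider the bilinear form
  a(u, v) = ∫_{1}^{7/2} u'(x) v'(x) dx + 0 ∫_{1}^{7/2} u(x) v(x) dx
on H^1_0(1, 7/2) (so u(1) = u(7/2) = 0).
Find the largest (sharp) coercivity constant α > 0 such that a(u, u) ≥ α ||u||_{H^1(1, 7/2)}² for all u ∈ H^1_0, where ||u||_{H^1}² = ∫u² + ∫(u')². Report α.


α = 4*π^2/(25 + 4*π^2)

Coercivity of a(·,·) on H^1_0(1, 7/2) means a(u, u) ≥ α ||u||_{H^1}² for every u ∈ H^1_0.
The interval has length L = 5/2, and Poincaré/coercivity depend only on L. Here a(u, u) = ∫(u')² + (0)·∫u².
Here c = 0, so a(u,u) = ∫(u')² alone. The condition a(u,u) ≥ α||u||_{H^1}² reads (1−α)∫(u')² ≥ (α−c)∫u². Any admissible α is ≤ 1 (rapidly oscillating u have ∫u²/∫(u')² → 0), and α = 1 would force 0 ≥ (1−c)∫u², impossible since c < 1; so 1−α > 0. By the sharp Poincaré inequality on H^1_0 of an interval of length L, ∫(u')² ≥ (π/L)²∫u² with equality for the first sine mode sin(π(x−x₀)/L) (x₀ the left endpoint), so the inequality holds for all u iff (1−α)(π/L)² ≥ α − c, i.e. α ≤ ((π/L)² + c)/((π/L)² + 1) = (1 + c(L/π)²)/(1 + (L/π)²). (Direct route, valid since c ≤ 0: Poincaré gives c∫u² ≥ c(L/π)²∫(u')², so a(u,u) ≥ (1 + c(L/π)²)∫(u')², while ||u||_{H^1}² ≤ (1 + (L/π)²)∫(u')²; dividing yields the same α.) With (π/L)² = 4*π^2/25 and c = 0, the largest admissible constant is α = ((π/L)² + c)/((π/L)² + 1).
Simplifying, α = 4*π^2/(25 + 4*π^2).


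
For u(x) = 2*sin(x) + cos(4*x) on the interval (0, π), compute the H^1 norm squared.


||u||_{H^1(0,π)}^2 = -136/15 + 25*π/2

u'(x) = -4*sin(4*x) + 2*cos(x).
Expand u² and (u')² and integrate term by term on (0, π), using: for integers n ≥ 1, ∫_0^π sin²(nx) dx = ∫_0^π cos²(nx) dx = π/2; for n ≠ n', ∫_0^π sin(nx)sin(n'x) dx = ∫_0^π cos(nx)cos(n'x) dx = 0; and by product-to-sum, ∫_0^π sin(nx)cos(n'x) dx = ½∫_0^π [sin((n+n')x) + sin((n−n')x)] dx, which is 0 when n+n' is even and 2n/(n²−n'²) when n+n' is odd (it need not vanish on (0, π)).
  u² squared terms: (2)²·∫sin(x)² dx = 4·π/2 = 2*π;  (1)²·∫cos(4x)² dx = 1·π/2 = π/2.
  u² cross terms: 2·(2)·(1)·∫sin(x)·cos(4x) dx = 4·(-2/15) = -8/15.
  So ∫_0^π u² dx = 2*π + π/2 − 8/15 = -8/15 + 5*π/2.
  (u')² squared terms: (-4)²·∫sin(4x)² dx = 16·π/2 = 8*π;  (2)²·∫cos(x)² dx = 4·π/2 = 2*π.
  (u')² cross terms: 2·(-4)·(2)·∫sin(4x)·cos(x) dx = -16·(8/15) = -128/15.
  So ∫_0^π (u')² dx = 8*π + 2*π − 128/15 = -128/15 + 10*π.
||u||_{H^1}^2 = (-8/15 + 5*π/2) + (-128/15 + 10*π) = -136/15 + 25*π/2.


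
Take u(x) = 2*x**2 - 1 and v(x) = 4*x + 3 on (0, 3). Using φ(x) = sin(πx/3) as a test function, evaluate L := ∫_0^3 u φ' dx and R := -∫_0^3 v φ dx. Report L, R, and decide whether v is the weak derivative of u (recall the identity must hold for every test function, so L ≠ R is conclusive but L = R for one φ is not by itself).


LHS = -36/π, RHS = -54/π. No, v is not the weak derivative of u.

u(x) = 2*x**2 - 1, classical derivative u'(x) = 4*x.
φ(x) = sin(πx/3), so φ'(x) = π*cos(π*x/3)/3.
Note φ(0) = φ(3) = 0, so the boundary term u·φ vanishes.
LHS = ∫_0^3 u(x) φ'(x) dx = ∫_0^3 (2*π*x^2*cos(π*x/3)/3 - π*cos(π*x/3)/3) dx. Term by term:
  ∫_0^3 -π*cos(π*x/3)/3 dx = 0;  ∫_0^3 2*π*x^2*cos(π*x/3)/3 dx = -36/π.
Sum: 0 − 36/π = -36/π.
So LHS = -36/π.
∫_0^3 v(x) φ(x) dx = ∫_0^3 (4*x*sin(π*x/3) + 3*sin(π*x/3)) dx. Term by term:
  ∫_0^3 3*sin(π*x/3) dx = 18/π;  ∫_0^3 4*x*sin(π*x/3) dx = 36/π.
Sum: 18/π + 36/π = 54/π.
So RHS = -∫_0^3 v(x) φ(x) dx = -54/π.
LHS − RHS = 18/π ≠ 0, so the identity fails.
(For a valid weak derivative the identity must hold for EVERY test function, in particular this one. The failure shows v is NOT the weak derivative of u.)
Correct weak derivative would be u'(x) = 4*x.


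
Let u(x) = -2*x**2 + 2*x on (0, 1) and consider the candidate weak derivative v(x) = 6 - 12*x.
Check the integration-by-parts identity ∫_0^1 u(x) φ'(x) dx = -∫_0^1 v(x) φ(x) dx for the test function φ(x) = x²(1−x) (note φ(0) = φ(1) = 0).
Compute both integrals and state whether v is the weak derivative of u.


LHS = 1/30, RHS = 1/10. No, v is not the weak derivative of u.

u(x) = -2*x**2 + 2*x, classical derivative u'(x) = 2 - 4*x.
φ(x) = x²(1−x), so φ'(x) = x*(2 - 3*x).
Note φ(0) = φ(1) = 0, so the boundary term u·φ vanishes.
LHS = ∫_0^1 u(x) φ'(x) dx = ∫_0^1 (6*x^4 - 10*x^3 + 4*x^2) dx. Term by term:
  ∫_0^1 6*x^4 dx = 6/5;  ∫_0^1 -10*x^3 dx = -5/2;  ∫_0^1 4*x^2 dx = 4/3.
Sum: 6/5 − 5/2 + 4/3 = 1/30.
So LHS = 1/30.
∫_0^1 v(x) φ(x) dx = ∫_0^1 (12*x^4 - 18*x^3 + 6*x^2) dx. Term by term:
  ∫_0^1 12*x^4 dx = 12/5;  ∫_0^1 -18*x^3 dx = -9/2;  ∫_0^1 6*x^2 dx = 2.
Sum: 12/5 − 9/2 + 2 = -1/10.
So RHS = -∫_0^1 v(x) φ(x) dx = 1/10.
LHS − RHS = -1/15 ≠ 0, so the identity fails.
(For a valid weak derivative the identity must hold for EVERY test function, in particular this one. The failure shows v is NOT the weak derivative of u.)
Correct weak derivative would be u'(x) = 2 - 4*x.


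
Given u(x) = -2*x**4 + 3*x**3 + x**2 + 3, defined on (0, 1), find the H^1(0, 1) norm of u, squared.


||u||_{H^1}^2 = 6059/315

The H^1 norm (squared) on an interval (0, L) is
  ||u||_{H^1}^2 = ∫_0^L u(x)^2 dx + ∫_0^L u'(x)^2 dx.
Compute u'(x) = -8*x**3 + 9*x**2 + 2*x.
Then u(x)^2 = 4*x**8 - 12*x**7 + 5*x**6 + 6*x**5 - 11*x**4 + 18*x**3 + 6*x**2 + 9 and u'(x)^2 = 64*x**6 - 144*x**5 + 49*x**4 + 36*x**3 + 4*x**2.
Integrate each monomial from 0 to 1 using ∫_0^1 c·x^n dx = c·1^(n+1)/(n+1):
  ∫_0^1 u(x)^2 dx = ∫_0^1 (4*x^8 - 12*x^7 + 5*x^6 + 6*x^5 - 11*x^4 + 18*x^3 + 6*x^2 + 9) dx. Term by term:
    ∫_0^1 4*x^8 dx = 4/9;  ∫_0^1 -12*x^7 dx = -3/2;  ∫_0^1 5*x^6 dx = 5/7;
    ∫_0^1 6*x^5 dx = 1;  ∫_0^1 -11*x^4 dx = -11/5;  ∫_0^1 18*x^3 dx = 9/2;
    ∫_0^1 6*x^2 dx = 2;  ∫_0^1 9 dx = 9.
  Sum: 4/9 − 3/2 + 5/7 + 1 − 11/5 + 9/2 + 2 + 9 = 4397/315.
  ∫_0^1 u'(x)^2 dx = ∫_0^1 (64*x^6 - 144*x^5 + 49*x^4 + 36*x^3 + 4*x^2) dx. Term by term:
    ∫_0^1 64*x^6 dx = 64/7;  ∫_0^1 -144*x^5 dx = -24;  ∫_0^1 49*x^4 dx = 49/5;
    ∫_0^1 36*x^3 dx = 9;  ∫_0^1 4*x^2 dx = 4/3.
  Sum: 64/7 − 24 + 49/5 + 9 + 4/3 = 554/105.
Adding: ||u||_{H^1}^2 = 4397/315 + 554/105 = 6059/315.


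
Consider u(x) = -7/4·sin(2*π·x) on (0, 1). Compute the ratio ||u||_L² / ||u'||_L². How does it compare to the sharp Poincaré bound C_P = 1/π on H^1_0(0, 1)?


||u||_L² / ||u'||_L² = 1/(2*π) < C_P = 1/π.

u(x) = -7/4·sin(2*π·x), so u'(x) = -7*π*cos(2*π*x)/2.
Writing u(x) = A·sin(kπx/L) with A = -7/4 and k = 2, use ∫_0^L sin²(kπx/L) dx = L/2 and ∫_0^L cos²(kπx/L) dx = L/2.
u² = 49/16·sin²(2*π·x) and (u')² = 49*π^2/4·cos²(2*π·x), and each of sin², cos² integrates to L/2 = 1/2 over (0, 1).
∫_0^1 u² dx = 49/32, so ||u||_L² = 7*sqrt(2)/8.
∫_0^1 (u')² dx = 49*π^2/8, so ||u'||_L² = 7*sqrt(2)*π/4.
Ratio ||u||_L² / ||u'||_L² = 1/(2*π).
Sharp Poincaré constant on H^1_0(0, 1) is C_P = L/π = 1/π, achieved by sin(π·x).
This is the k = 2 harmonic; the ratio L/(kπ) is strictly less than C_P = L/π, consistent with the sharp inequality ||u||_L² ≤ C_P ||u'||_L².


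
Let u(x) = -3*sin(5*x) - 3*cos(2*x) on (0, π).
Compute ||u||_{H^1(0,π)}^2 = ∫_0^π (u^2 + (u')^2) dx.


||u||_{H^1(0,π)}^2 = 300/7 + 279*π/2

u'(x) = 6*sin(2*x) - 15*cos(5*x).
Expand u² and (u')² and integrate term by term on (0, π), using: for integers n ≥ 1, ∫_0^π sin²(nx) dx = ∫_0^π cos²(nx) dx = π/2; for n ≠ n', ∫_0^π sin(nx)sin(n'x) dx = ∫_0^π cos(nx)cos(n'x) dx = 0; and by product-to-sum, ∫_0^π sin(nx)cos(n'x) dx = ½∫_0^π [sin((n+n')x) + sin((n−n')x)] dx, which is 0 when n+n' is even and 2n/(n²−n'²) when n+n' is odd (it need not vanish on (0, π)).
  u² squared terms: (-3)²·∫cos(2x)² dx = 9·π/2 = 9*π/2;  (-3)²·∫sin(5x)² dx = 9·π/2 = 9*π/2.
  u² cross terms: 2·(-3)·(-3)·∫cos(2x)·sin(5x) dx = 18·(10/21) = 60/7.
  So ∫_0^π u² dx = 9*π/2 + 9*π/2 + 60/7 = 60/7 + 9*π.
  (u')² squared terms: (-15)²·∫cos(5x)² dx = 225·π/2 = 225*π/2;  (6)²·∫sin(2x)² dx = 36·π/2 = 18*π.
  (u')² cross terms: 2·(-15)·(6)·∫cos(5x)·sin(2x) dx = -180·(-4/21) = 240/7.
  So ∫_0^π (u')² dx = 225*π/2 + 18*π + 240/7 = 240/7 + 261*π/2.
||u||_{H^1}^2 = (60/7 + 9*π) + (240/7 + 261*π/2) = 300/7 + 279*π/2.
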